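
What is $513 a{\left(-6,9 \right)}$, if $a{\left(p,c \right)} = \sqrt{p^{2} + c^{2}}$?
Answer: $1539 \sqrt{13} \approx 5548.9$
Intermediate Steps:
$a{\left(p,c \right)} = \sqrt{c^{2} + p^{2}}$
$513 a{\left(-6,9 \right)} = 513 \sqrt{9^{2} + \left(-6\right)^{2}} = 513 \sqrt{81 + 36} = 513 \sqrt{117} = 513 \cdot 3 \sqrt{13} = 1539 \sqrt{13}$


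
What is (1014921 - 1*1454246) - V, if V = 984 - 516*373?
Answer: -247841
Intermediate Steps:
V = -191484 (V = 984 - 192468 = -191484)
(1014921 - 1*1454246) - V = (1014921 - 1*1454246) - 1*(-191484) = (1014921 - 1454246) + 191484 = -439325 + 191484 = -247841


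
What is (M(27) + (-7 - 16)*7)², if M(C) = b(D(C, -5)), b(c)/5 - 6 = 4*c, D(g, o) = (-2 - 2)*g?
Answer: 5248681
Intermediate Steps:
D(g, o) = -4*g
b(c) = 30 + 20*c (b(c) = 30 + 5*(4*c) = 30 + 20*c)
M(C) = 30 - 80*C (M(C) = 30 + 20*(-4*C) = 30 - 80*C)
(M(27) + (-7 - 16)*7)² = ((30 - 80*27) + (-7 - 16)*7)² = ((30 - 2160) - 23*7)² = (-2130 - 161)² = (-2291)² = 5248681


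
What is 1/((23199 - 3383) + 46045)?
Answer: 1/65861 ≈ 1.5183e-5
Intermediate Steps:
1/((23199 - 3383) + 46045) = 1/(19816 + 46045) = 1/65861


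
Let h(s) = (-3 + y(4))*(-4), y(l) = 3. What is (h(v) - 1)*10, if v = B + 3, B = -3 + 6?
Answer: -10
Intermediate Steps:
B = 3
v = 6 (v = 3 + 3 = 6)
h(s) = 0 (h(s) = (-3 + 3)*(-4) = 0*(-4) = 0)
(h(v) - 1)*10 = (0 - 1)*10 = -1*10 = -10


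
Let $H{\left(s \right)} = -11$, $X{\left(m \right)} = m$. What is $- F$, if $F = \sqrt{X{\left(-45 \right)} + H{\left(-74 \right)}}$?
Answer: $- 2 i \sqrt{14} \approx - 7.4833 i$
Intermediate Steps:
$F = 2 i \sqrt{14}$ ($F = \sqrt{-45 - 11} = \sqrt{-56} = 2 i \sqrt{14} \approx 7.4833 i$)
$- F = - 2 i \sqrt{14}$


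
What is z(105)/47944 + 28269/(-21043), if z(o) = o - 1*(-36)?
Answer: -1352361873/1008885592 ≈ -1.3405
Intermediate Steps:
z(o) = 36 + o (z(o) = o + 36 = 36 + o)
z(105)/47944 + 28269/(-21043) = (36 + 105)/47944 + 28269/(-21043) = 141*(1/47944) + 28269*(-1/21043) = 141/47944 - 28269/21043 = -1352361873/1008885592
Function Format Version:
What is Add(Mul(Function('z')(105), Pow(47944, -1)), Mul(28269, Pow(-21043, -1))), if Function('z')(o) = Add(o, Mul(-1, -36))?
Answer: Rational(-1352361873, 1008885592) ≈ -1.3405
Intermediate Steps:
Function('z')(o) = Add(36, o) (Function('z')(o) = Add(o, 36) = Add(36, o))
Add(Mul(Function('z')(105), Pow(47944, -1)), Mul(28269, Pow(-21043, -1))) = Add(Mul(Add(36, 105), Pow(47944, -1)), Mul(28269, Pow(-21043, -1))) = Add(Mul(141, Rational(1, 47944)), Mul(28269, Rational(-1, 21043))) = Add(Rational(141, 47944), Rational(-28269, 21043)) = Rational(-1352361873, 1008885592)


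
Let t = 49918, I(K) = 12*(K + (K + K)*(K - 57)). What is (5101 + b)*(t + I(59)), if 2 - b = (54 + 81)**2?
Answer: -701475876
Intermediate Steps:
I(K) = 12*K + 24*K*(-57 + K) (I(K) = 12*(K + (2*K)*(-57 + K)) = 12*(K + 2*K*(-57 + K)) = 12*K + 24*K*(-57 + K))
b = -18223 (b = 2 - (54 + 81)**2 = 2 - 1*135**2 = 2 - 1*18225 = 2 - 18225 = -18223)
(5101 + b)*(t + I(59)) = (5101 - 18223)*(49918 + 12*59*(-113 + 2*59)) = -13122*(49918 + 12*59*(-113 + 118)) = -13122*(49918 + 12*59*5) = -13122*(49918 + 3540) = -13122*53458 = -701475876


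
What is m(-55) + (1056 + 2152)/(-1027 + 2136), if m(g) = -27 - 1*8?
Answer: -35607/1109 ≈ -32.107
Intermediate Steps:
m(g) = -35 (m(g) = -27 - 8 = -35)
m(-55) + (1056 + 2152)/(-1027 + 2136) = -35 + (1056 + 2152)/(-1027 + 2136) = -35 + 3208/1109 = -35607/1109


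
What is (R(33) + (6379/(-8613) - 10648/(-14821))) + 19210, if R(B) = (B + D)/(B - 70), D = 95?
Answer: 90715672449671/4723171101 ≈ 19207.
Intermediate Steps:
R(B) = (95 + B)/(-70 + B) (R(B) = (B + 95)/(B - 70) = (95 + B)/(-70 + B))
(R(33) + (6379/(-8613) - 10648/(-14821))) + 19210 = ((95 + 33)/(-70 + 33) + (6379/(-8613) - 10648/(-14821))) + 19210 = (128/(-37) + (6379*(-1/8613) - 10648*(-1/14821))) + 19210 = (-1/37*128 + (-6379/8613 + 10648/14821)) + 19210 = (-128/37 - 2831935/127653273) + 19210 = -16444400539/4723171101 + 19210 = 90715672449671/4723171101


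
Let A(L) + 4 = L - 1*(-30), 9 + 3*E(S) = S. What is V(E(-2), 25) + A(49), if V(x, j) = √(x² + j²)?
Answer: 75 + 13*√34/3 ≈ 100.27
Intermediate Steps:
E(S) = -3 + S/3
V(x, j) = √(j² + x²)
A(L) = 26 + L (A(L) = -4 + (L - 1*(-30)) = -4 + (L + 30) = -4 + (30 + L) = 26 + L)
V(E(-2), 25) + A(49) = √(25² + (-3 + (⅓)*(-2))²) + (26 + 49) = √(625 + (-3 - ⅔)²) + 75 = √(625 + (-11/3)²) + 75 = √(625 + 121/9) + 75 = √(5746/9) + 75 = 13*√34/3 + 75 = 75 + 13*√34/3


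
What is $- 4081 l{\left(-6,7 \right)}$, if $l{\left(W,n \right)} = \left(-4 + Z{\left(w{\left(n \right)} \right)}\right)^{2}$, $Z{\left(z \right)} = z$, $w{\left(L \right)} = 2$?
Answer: $-16324$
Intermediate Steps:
$l{\left(W,n \right)} = 4$ ($l{\left(W,n \right)} = \left(-4 + 2\right)^{2} = \left(-2\right)^{2} = 4$)
$- 4081 l{\left(-6,7 \right)} = \left(-4081\right) 4 = -16324$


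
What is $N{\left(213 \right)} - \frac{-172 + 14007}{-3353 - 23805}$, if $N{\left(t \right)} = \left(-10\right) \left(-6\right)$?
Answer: $\frac{1643315}{27158} \approx 60.509$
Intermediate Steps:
$N{\left(t \right)} = 60$
$N{\left(213 \right)} - \frac{-172 + 14007}{-3353 - 23805} = 60 - \frac{-172 + 14007}{-3353 - 23805} = 60 - \frac{13835}{-27158} = 60 - 13835 \left(- \frac{1}{27158}\right) = 60 - - \frac{13835}{27158} = 60 + \frac{13835}{27158} = \frac{1643315}{27158}$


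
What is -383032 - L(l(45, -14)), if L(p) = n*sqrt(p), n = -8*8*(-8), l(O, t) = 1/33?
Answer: -383032 - 512*sqrt(33)/33 ≈ -3.8312e+5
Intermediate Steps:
l(O, t) = 1/33
n = 512 (n = -64*(-8) = 512)
L(p) = 512*sqrt(p)
-383032 - L(l(45, -14)) = -383032 - 512*sqrt(1/33) = -383032 - 512*sqrt(33)/33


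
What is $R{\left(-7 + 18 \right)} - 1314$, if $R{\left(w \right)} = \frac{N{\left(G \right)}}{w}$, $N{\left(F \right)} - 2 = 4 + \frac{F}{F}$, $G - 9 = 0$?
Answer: $- \frac{14447}{11} \approx -1313.4$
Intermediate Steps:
$G = 9$ ($G = 9 + 0 = 9$)
$N{\left(F \right)} = 7$ ($N{\left(F \right)} = 2 + \left(4 + \frac{F}{F}\right) = 2 + \left(4 + 1\right) = 2 + 5 = 7$)
$R{\left(w \right)} = \frac{7}{w}$
$R{\left(-7 + 18 \right)} - 1314 = \frac{7}{-7 + 18} - 1314 = \frac{7}{11} - 1314 = - \frac{14447}{11}$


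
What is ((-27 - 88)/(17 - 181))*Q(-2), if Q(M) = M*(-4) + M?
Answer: 345/82 ≈ 4.2073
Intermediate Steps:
Q(M) = -3*M (Q(M) = -4*M + M = -3*M)
((-27 - 88)/(17 - 181))*Q(-2) = ((-27 - 88)/(17 - 181))*(-3*(-2)) = -115/(-164)*6 = -115*(-1/164)*6 = (115/164)*6 = 345/82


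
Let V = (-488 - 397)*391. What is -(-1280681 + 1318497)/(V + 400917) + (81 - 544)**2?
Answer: 5882480821/27441 ≈ 2.1437e+5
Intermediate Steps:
V = -346035 (V = -885*391 = -346035)
-(-1280681 + 1318497)/(V + 400917) + (81 - 544)**2 = -(-1280681 + 1318497)/(-346035 + 400917) + (81 - 544)**2 = -37816/54882 + (-463)**2 = -37816/54882 + 214369 = -1*18908/27441 + 214369 = -18908/27441 + 214369 = 5882480821/27441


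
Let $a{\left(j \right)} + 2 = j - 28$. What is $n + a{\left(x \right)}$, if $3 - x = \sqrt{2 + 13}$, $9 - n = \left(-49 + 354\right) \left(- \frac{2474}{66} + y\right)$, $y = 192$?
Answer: $- \frac{1555789}{33} - \sqrt{15} \approx -47149.0$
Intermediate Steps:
$n = - \frac{1554898}{33}$ ($n = 9 - \left(-49 + 354\right) \left(- \frac{2474}{66} + 192\right) = 9 - 305 \left(\left(-2474\right) \frac{1}{66} + 192\right) = 9 - 305 \left(- \frac{1237}{33} + 192\right) = 9 - 305 \cdot \frac{5099}{33} = 9 - \frac{1555195}{33} = - \frac{1554898}{33} \approx -47118.0$)
$x = 3 - \sqrt{15}$ ($x = 3 - \sqrt{2 + 13} = 3 - \sqrt{15} \approx -0.87298$)
$a{\left(j \right)} = -30 + j$ ($a{\left(j \right)} = -2 + \left(j - 28\right) = -2 + \left(-28 + j\right) = -30 + j$)
$n + a{\left(x \right)} = - \frac{1554898}{33} - \left(27 + \sqrt{15}\right) = - \frac{1555789}{33} - \sqrt{15}$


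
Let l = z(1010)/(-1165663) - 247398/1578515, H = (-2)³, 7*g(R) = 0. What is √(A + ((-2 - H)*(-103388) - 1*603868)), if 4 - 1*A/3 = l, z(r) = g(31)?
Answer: I*√3050309859798399490/1578515 ≈ 1106.4*I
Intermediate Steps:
g(R) = 0 (g(R) = (⅐)*0 = 0)
z(r) = 0
H = -8
l = -247398/1578515 (l = 0/(-1165663) - 247398/1578515 = 0*(-1/1165663) - 247398*1/1578515 = 0 - 247398/1578515 = -247398/1578515 ≈ -0.15673)
A = 19684374/1578515 (A = 12 - 3*(-247398/1578515) = 12 + 742194/1578515 = 19684374/1578515 ≈ 12.470)
√(A + ((-2 - H)*(-103388) - 1*603868)) = √(19684374/1578515 + ((-2 - 1*(-8))*(-103388) - 1*603868)) = √(19684374/1578515 + ((-2 + 8)*(-103388) - 603868)) = √(19684374/1578515 + (6*(-103388) - 603868)) = √(19684374/1578515 + (-620328 - 603868)) = √(19684374/1578515 - 1224196) = √(-1932392064566/1578515) = I*√3050309859798399490/1578515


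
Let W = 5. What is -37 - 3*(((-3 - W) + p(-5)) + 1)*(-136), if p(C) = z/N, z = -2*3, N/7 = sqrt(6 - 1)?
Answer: -2893 - 2448*sqrt(5)/35 ≈ -3049.4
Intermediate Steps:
N = 7*sqrt(5) (N = 7*sqrt(6 - 1) = 7*sqrt(5) ≈ 15.652)
z = -6
p(C) = -6*sqrt(5)/35
-37 - 3*(((-3 - W) + p(-5)) + 1)*(-136) = -37 - 3*(((-3 - 1*5) - 6*sqrt(5)/35) + 1)*(-136) = -37 - 3*(((-3 - 5) - 6*sqrt(5)/35) + 1)*(-136) = -37 - 3*((-8 - 6*sqrt(5)/35) + 1)*(-136) = -37 - 3*(-7 - 6*sqrt(5)/35)*(-136) = -37 + (21 + 18*sqrt(5)/35)*(-136) = -37 + (-2856 - 2448*sqrt(5)/35) = -2893 - 2448*sqrt(5)/35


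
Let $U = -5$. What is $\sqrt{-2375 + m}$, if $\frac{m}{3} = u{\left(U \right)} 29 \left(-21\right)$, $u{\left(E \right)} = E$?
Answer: $26 \sqrt{10} \approx 82.219$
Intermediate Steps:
$m = 9135$ ($m = 3 \left(-5\right) 29 \left(-21\right) = 3 \left(\left(-145\right) \left(-21\right)\right) = 3 \cdot 3045 = 9135$)
$\sqrt{-2375 + m} = \sqrt{-2375 + 9135} = \sqrt{6760} = 26 \sqrt{10}$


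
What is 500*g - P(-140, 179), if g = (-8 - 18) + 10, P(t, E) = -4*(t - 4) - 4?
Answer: -8572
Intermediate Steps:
P(t, E) = 12 - 4*t (P(t, E) = -4*(-4 + t) - 4 = (16 - 4*t) - 4 = 12 - 4*t)
g = -16 (g = -26 + 10 = -16)
500*g - P(-140, 179) = 500*(-16) - (12 - 4*(-140)) = -8000 - (12 + 560) = -8000 - 1*572 = -8000 - 572 = -8572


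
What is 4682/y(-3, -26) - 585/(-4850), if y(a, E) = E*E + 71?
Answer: 4628939/724590 ≈ 6.3884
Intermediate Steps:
y(a, E) = 71 + E**2 (y(a, E) = E**2 + 71 = 71 + E**2)
4682/y(-3, -26) - 585/(-4850) = 4682/(71 + (-26)**2) - 585/(-4850) = 4682/(71 + 676) - 585*(-1/4850) = 4682/747 + 117/970 = 4628939/724590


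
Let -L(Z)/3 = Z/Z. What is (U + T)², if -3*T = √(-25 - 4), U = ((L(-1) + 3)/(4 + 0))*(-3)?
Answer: -29/9 ≈ -3.2222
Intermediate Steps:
L(Z) = -3 (L(Z) = -3*Z/Z = -3*1 = -3)
U = 0 (U = ((-3 + 3)/(4 + 0))*(-3) = (0/4)*(-3) = (0*(¼))*(-3) = 0*(-3) = 0)
T = -I*√29/3 (T = -√(-25 - 4)/3 = -I*√29/3 ≈ -1.7951*I)
(U + T)² = (0 - I*√29/3)² = (-I*√29/3)² = -29/9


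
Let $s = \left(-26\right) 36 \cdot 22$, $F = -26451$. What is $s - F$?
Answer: $5859$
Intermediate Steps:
$s = -20592$ ($s = \left(-936\right) 22 = -20592$)
$s - F = -20592 - -26451 = -20592 + 26451 = 5859$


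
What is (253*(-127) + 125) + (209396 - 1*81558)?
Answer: 95832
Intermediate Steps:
(253*(-127) + 125) + (209396 - 1*81558) = (-32131 + 125) + (209396 - 81558) = -32006 + 127838 = 95832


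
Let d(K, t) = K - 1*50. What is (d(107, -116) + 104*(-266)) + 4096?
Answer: -23511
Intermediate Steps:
d(K, t) = -50 + K (d(K, t) = K - 50 = -50 + K)
(d(107, -116) + 104*(-266)) + 4096 = ((-50 + 107) + 104*(-266)) + 4096 = (57 - 27664) + 4096 = -27607 + 4096 = -23511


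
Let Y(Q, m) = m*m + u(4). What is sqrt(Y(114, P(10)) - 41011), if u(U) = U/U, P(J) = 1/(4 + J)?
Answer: I*sqrt(8037959)/14 ≈ 202.51*I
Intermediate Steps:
u(U) = 1
Y(Q, m) = 1 + m**2 (Y(Q, m) = m*m + 1 = m**2 + 1 = 1 + m**2)
sqrt(Y(114, P(10)) - 41011) = sqrt((1 + (1/(4 + 10))**2) - 41011) = sqrt((1 + (1/14)**2) - 41011) = sqrt((1 + 1/196) - 41011) = sqrt(197/196 - 41011) = sqrt(-8037959/196) = I*sqrt(8037959)/14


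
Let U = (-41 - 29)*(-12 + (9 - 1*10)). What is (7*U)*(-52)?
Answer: -331240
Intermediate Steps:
U = 910 (U = -70*(-12 + (9 - 10)) = -70*(-12 - 1) = -70*(-13) = 910)
(7*U)*(-52) = (7*910)*(-52) = 6370*(-52) = -331240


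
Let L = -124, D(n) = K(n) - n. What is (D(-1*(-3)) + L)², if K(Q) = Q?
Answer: 15376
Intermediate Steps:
D(n) = 0 (D(n) = n - n = 0)
(D(-1*(-3)) + L)² = (0 - 124)² = (-124)² = 15376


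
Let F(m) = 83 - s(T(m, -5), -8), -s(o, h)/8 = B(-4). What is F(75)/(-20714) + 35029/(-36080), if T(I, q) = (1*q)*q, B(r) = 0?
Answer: -364292673/373680560 ≈ -0.97488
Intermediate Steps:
T(I, q) = q² (T(I, q) = q*q = q²)
s(o, h) = 0 (s(o, h) = -8*0 = 0)
F(m) = 83 (F(m) = 83 - 1*0 = 83 + 0 = 83)
F(75)/(-20714) + 35029/(-36080) = 83/(-20714) + 35029/(-36080) = 83*(-1/20714) + 35029*(-1/36080) = -83/20714 - 35029/36080 = -364292673/373680560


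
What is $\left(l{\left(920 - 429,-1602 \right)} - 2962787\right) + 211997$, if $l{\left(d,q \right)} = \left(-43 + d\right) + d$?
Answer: $-2749851$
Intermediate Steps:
$l{\left(d,q \right)} = -43 + 2 d$
$\left(l{\left(920 - 429,-1602 \right)} - 2962787\right) + 211997 = \left(\left(-43 + 2 \left(920 - 429\right)\right) - 2962787\right) + 211997 = \left(\left(-43 + 2 \cdot 491\right) - 2962787\right) + 211997 = \left(\left(-43 + 982\right) - 2962787\right) + 211997 = \left(939 - 2962787\right) + 211997 = -2961848 + 211997 = -2749851$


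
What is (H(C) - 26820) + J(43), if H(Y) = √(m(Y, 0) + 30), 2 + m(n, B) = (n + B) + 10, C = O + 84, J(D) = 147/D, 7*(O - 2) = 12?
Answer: -1153113/43 + 4*√385/7 ≈ -26805.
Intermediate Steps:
O = 26/7 (O = 2 + (⅐)*12 = 2 + 12/7 = 26/7 ≈ 3.7143)
C = 614/7 (C = 26/7 + 84 = 614/7 ≈ 87.714)
m(n, B) = 8 + B + n (m(n, B) = -2 + ((n + B) + 10) = -2 + ((B + n) + 10) = -2 + (10 + B + n) = 8 + B + n)
H(Y) = √(38 + Y) (H(Y) = √((8 + 0 + Y) + 30) = √((8 + Y) + 30) = √(38 + Y))
(H(C) - 26820) + J(43) = (√(38 + 614/7) - 26820) + 147/43 = (√(880/7) - 26820) + 147*(1/43) = (4*√385/7 - 26820) + 147/43 = (-26820 + 4*√385/7) + 147/43 = -1153113/43 + 4*√385/7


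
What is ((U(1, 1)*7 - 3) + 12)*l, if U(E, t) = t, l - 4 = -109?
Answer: -1680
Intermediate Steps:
l = -105 (l = 4 - 109 = -105)
((U(1, 1)*7 - 3) + 12)*l = ((1*7 - 3) + 12)*(-105) = ((7 - 3) + 12)*(-105) = (4 + 12)*(-105) = 16*(-105) = -1680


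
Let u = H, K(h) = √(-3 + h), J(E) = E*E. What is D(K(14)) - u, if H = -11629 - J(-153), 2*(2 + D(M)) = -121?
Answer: 69951/2 ≈ 34976.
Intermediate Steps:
J(E) = E²
D(M) = -125/2 (D(M) = -2 + (½)*(-121) = -2 - 121/2 = -125/2)
H = -35038 (H = -11629 - 1*(-153)² = -11629 - 1*23409 = -11629 - 23409 = -35038)
u = -35038
D(K(14)) - u = -125/2 - 1*(-35038) = -125/2 + 35038 = 69951/2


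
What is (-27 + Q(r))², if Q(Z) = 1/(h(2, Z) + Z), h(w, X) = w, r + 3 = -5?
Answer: 26569/36 ≈ 738.03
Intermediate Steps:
r = -8 (r = -3 - 5 = -8)
Q(Z) = 1/(2 + Z)
(-27 + Q(r))² = (-27 + 1/(2 - 8))² = (-27 + 1/(-6))² = (-27 - ⅙)² = (-163/6)² = 26569/36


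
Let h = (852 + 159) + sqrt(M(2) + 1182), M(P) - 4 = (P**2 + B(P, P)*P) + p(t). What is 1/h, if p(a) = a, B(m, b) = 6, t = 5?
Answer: 1011/1020914 - sqrt(1207)/1020914 ≈ 0.00095626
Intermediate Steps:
M(P) = 9 + P**2 + 6*P (M(P) = 4 + ((P**2 + 6*P) + 5) = 4 + (5 + P**2 + 6*P) = 9 + P**2 + 6*P)
h = 1011 + sqrt(1207) (h = (852 + 159) + sqrt((9 + 2**2 + 6*2) + 1182) = 1011 + sqrt((9 + 4 + 12) + 1182) = 1011 + sqrt(25 + 1182) = 1011 + sqrt(1207) ≈ 1045.7)
1/h = 1/(1011 + sqrt(1207))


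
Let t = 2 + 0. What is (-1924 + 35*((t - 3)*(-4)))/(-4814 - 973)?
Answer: 1784/5787 ≈ 0.30828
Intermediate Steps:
t = 2
(-1924 + 35*((t - 3)*(-4)))/(-4814 - 973) = (-1924 + 35*((2 - 3)*(-4)))/(-4814 - 973) = (-1924 + 35*(-1*(-4)))/(-5787) = (-1924 + 35*4)*(-1/5787) = (-1924 + 140)*(-1/5787) = -1784*(-1/5787) = 1784/5787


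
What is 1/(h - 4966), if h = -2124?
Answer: -1/7090 ≈ -0.00014104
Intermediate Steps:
1/(h - 4966) = 1/(-2124 - 4966) = 1/(-7090) = -1/7090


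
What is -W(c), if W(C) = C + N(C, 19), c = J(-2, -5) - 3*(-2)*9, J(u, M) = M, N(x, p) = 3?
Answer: -52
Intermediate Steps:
c = 49 (c = -5 - 3*(-2)*9 = -5 + 6*9 = -5 + 54 = 49)
W(C) = 3 + C (W(C) = C + 3 = 3 + C)
-W(c) = -(3 + 49) = -1*52 = -52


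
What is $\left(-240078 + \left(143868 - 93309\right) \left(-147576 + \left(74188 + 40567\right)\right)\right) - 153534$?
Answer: $-1659790551$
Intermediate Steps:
$\left(-240078 + \left(143868 - 93309\right) \left(-147576 + \left(74188 + 40567\right)\right)\right) - 153534 = \left(-240078 + 50559 \left(-147576 + 114755\right)\right) - 153534 = \left(-240078 + 50559 \left(-32821\right)\right) - 153534 = \left(-240078 - 1659396939\right) - 153534 = -1659637017 - 153534 = -1659790551$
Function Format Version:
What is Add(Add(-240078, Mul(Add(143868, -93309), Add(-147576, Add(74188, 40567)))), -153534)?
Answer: -1659790551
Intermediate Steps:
Add(Add(-240078, Mul(Add(143868, -93309), Add(-147576, Add(74188, 40567)))), -153534) = Add(Add(-240078, Mul(50559, Add(-147576, 114755))), -153534) = Add(Add(-240078, Mul(50559, -32821)), -153534) = Add(Add(-240078, -1659396939), -153534) = Add(-1659637017, -153534) = -1659790551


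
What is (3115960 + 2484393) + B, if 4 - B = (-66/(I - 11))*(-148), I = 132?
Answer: 61603039/11 ≈ 5.6003e+6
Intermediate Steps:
B = -844/11 (B = 4 - -66/(132 - 11)*(-148) = 4 - -66/121*(-148) = 4 - (1/121)*(-66)*(-148) = 4 - (-6)*(-148)/11 = 4 - 1*888/11 = 4 - 888/11 = -844/11 ≈ -76.727)
(3115960 + 2484393) + B = (3115960 + 2484393) - 844/11 = 5600353 - 844/11 = 61603039/11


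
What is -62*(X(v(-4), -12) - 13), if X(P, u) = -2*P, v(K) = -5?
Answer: 186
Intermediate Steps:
-62*(X(v(-4), -12) - 13) = -62*(-2*(-5) - 13) = -62*(10 - 13) = -62*(-3) = 186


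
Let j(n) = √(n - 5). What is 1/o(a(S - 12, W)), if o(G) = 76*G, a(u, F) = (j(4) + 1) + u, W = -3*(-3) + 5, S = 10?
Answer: -1/152 - I/152 ≈ -0.0065789 - 0.0065789*I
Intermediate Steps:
j(n) = √(-5 + n)
W = 14 (W = 9 + 5 = 14)
a(u, F) = 1 + I + u (a(u, F) = (√(-5 + 4) + 1) + u = (√(-1) + 1) + u = (I + 1) + u = (1 + I) + u = 1 + I + u)
1/o(a(S - 12, W)) = 1/(76*(1 + I + (10 - 12))) = 1/(76*(1 + I - 2)) = 1/(76*(-1 + I)) = 1/(-76 + 76*I) = (-76 - 76*I)/11552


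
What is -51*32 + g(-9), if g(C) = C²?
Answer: -1551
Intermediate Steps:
-51*32 + g(-9) = -51*32 + (-9)² = -1632 + 81 = -1551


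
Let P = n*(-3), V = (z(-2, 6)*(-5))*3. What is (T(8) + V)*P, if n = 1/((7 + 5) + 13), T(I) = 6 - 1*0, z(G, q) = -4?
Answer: -198/25 ≈ -7.9200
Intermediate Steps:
T(I) = 6 (T(I) = 6 + 0 = 6)
V = 60 (V = -4*(-5)*3 = 20*3 = 60)
n = 1/25 (n = 1/(12 + 13) = 1/25 ≈ 0.040000)
P = -3/25 (P = (1/25)*(-3) = -3/25 ≈ -0.12000)
(T(8) + V)*P = (6 + 60)*(-3/25) = 66*(-3/25) = -198/25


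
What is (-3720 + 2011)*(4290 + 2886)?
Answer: -12263784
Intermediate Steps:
(-3720 + 2011)*(4290 + 2886) = -1709*7176 = -12263784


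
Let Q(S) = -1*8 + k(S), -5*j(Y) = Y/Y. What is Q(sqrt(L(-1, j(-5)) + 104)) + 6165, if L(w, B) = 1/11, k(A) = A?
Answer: 6157 + sqrt(12595)/11 ≈ 6167.2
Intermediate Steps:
j(Y) = -1/5 (j(Y) = -Y/(5*Y) = -1/5*1 = -1/5)
L(w, B) = 1/11
Q(S) = -8 + S (Q(S) = -1*8 + S = -8 + S)
Q(sqrt(L(-1, j(-5)) + 104)) + 6165 = (-8 + sqrt(1/11 + 104)) + 6165 = (-8 + sqrt(1145/11)) + 6165 = (-8 + sqrt(12595)/11) + 6165 = 6157 + sqrt(12595)/11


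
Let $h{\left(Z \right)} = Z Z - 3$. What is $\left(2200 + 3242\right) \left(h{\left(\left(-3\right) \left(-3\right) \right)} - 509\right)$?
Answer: $-2345502$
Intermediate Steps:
$h{\left(Z \right)} = -3 + Z^{2}$ ($h{\left(Z \right)} = Z^{2} - 3 = -3 + Z^{2}$)
$\left(2200 + 3242\right) \left(h{\left(\left(-3\right) \left(-3\right) \right)} - 509\right) = \left(2200 + 3242\right) \left(\left(-3 + \left(\left(-3\right) \left(-3\right)\right)^{2}\right) - 509\right) = 5442 \left(\left(-3 + 9^{2}\right) - 509\right) = 5442 \left(\left(-3 + 81\right) - 509\right) = 5442 \left(78 - 509\right) = 5442 \left(-431\right) = -2345502$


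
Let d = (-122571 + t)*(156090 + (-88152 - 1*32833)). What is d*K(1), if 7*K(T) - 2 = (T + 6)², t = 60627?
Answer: -15843107160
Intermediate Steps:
K(T) = 2/7 + (6 + T)²/7 (K(T) = 2/7 + (T + 6)²/7 = 2/7 + (6 + T)²/7)
d = -2174544120 (d = (-122571 + 60627)*(156090 + (-88152 - 1*32833)) = -61944*(156090 + (-88152 - 32833)) = -61944*(156090 - 120985) = -61944*35105 = -2174544120)
d*K(1) = -2174544120*(2/7 + (6 + 1)²/7) = -2174544120*(2/7 + (⅐)*7²) = -2174544120*(2/7 + (⅐)*49) = -2174544120*(2/7 + 7) = -2174544120*51/7 = -15843107160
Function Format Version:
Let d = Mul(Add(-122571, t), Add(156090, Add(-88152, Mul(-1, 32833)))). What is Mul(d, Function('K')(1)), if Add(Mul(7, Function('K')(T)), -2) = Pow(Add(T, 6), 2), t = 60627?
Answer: -15843107160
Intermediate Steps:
Function('K')(T) = Add(Rational(2, 7), Mul(Rational(1, 7), Pow(Add(6, T), 2))) (Function('K')(T) = Add(Rational(2, 7), Mul(Rational(1, 7), Pow(Add(T, 6), 2))) = Add(Rational(2, 7), Mul(Rational(1, 7), Pow(Add(6, T), 2))))
d = -2174544120 (d = Mul(Add(-122571, 60627), Add(156090, Add(-88152, Mul(-1, 32833)))) = Mul(-61944, Add(156090, Add(-88152, -32833))) = Mul(-61944, Add(156090, -120985)) = Mul(-61944, 35105) = -2174544120)
Mul(d, Function('K')(1)) = Mul(-2174544120, Add(Rational(2, 7), Mul(Rational(1, 7), Pow(Add(6, 1), 2)))) = Mul(-2174544120, Add(Rational(2, 7), Mul(Rational(1, 7), Pow(7, 2)))) = Mul(-2174544120, Add(Rational(2, 7), Mul(Rational(1, 7), 49))) = Mul(-2174544120, Add(Rational(2, 7), 7)) = Mul(-2174544120, Rational(51, 7)) = -15843107160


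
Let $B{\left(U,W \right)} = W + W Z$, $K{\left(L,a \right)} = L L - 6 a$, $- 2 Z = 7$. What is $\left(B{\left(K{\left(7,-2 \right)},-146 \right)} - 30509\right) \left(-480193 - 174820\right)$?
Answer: $19744711872$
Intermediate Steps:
$Z = - \frac{7}{2}$ ($Z = \left(- \frac{1}{2}\right) 7 = - \frac{7}{2} \approx -3.5$)
$K{\left(L,a \right)} = L^{2} - 6 a$
$B{\left(U,W \right)} = - \frac{5 W}{2}$ ($B{\left(U,W \right)} = W + W \left(- \frac{7}{2}\right) = W - \frac{7 W}{2} = - \frac{5 W}{2}$)
$\left(B{\left(K{\left(7,-2 \right)},-146 \right)} - 30509\right) \left(-480193 - 174820\right) = \left(\left(- \frac{5}{2}\right) \left(-146\right) - 30509\right) \left(-480193 - 174820\right) = \left(365 - 30509\right) \left(-655013\right) = \left(-30144\right) \left(-655013\right) = 19744711872$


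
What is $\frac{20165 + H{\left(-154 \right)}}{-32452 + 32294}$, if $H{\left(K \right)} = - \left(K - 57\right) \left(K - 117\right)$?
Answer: $\frac{18508}{79} \approx 234.28$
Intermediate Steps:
$H{\left(K \right)} = - \left(-117 + K\right) \left(-57 + K\right)$ ($H{\left(K \right)} = - \left(-57 + K\right) \left(-117 + K\right) = - \left(-117 + K\right) \left(-57 + K\right)$)
$\frac{20165 + H{\left(-154 \right)}}{-32452 + 32294} = \frac{20165 - 57181}{-32452 + 32294} = \frac{20165 - 57181}{-158} = \left(20165 - 57181\right) \left(- \frac{1}{158}\right) = \left(-37016\right) \left(- \frac{1}{158}\right) = \frac{18508}{79}$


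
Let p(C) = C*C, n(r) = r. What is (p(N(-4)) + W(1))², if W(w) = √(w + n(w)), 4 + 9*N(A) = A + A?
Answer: 418/81 + 32*√2/9 ≈ 10.189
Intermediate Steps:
N(A) = -4/9 + 2*A/9 (N(A) = -4/9 + (A + A)/9 = -4/9 + (2*A)/9 = -4/9 + 2*A/9)
W(w) = √2*√w (W(w) = √(w + w) = √(2*w) = √2*√w)
p(C) = C²
(p(N(-4)) + W(1))² = ((-4/9 + (2/9)*(-4))² + √2*√1)² = ((-4/9 - 8/9)² + √2*1)² = ((-4/3)² + √2)² = (16/9 + √2)²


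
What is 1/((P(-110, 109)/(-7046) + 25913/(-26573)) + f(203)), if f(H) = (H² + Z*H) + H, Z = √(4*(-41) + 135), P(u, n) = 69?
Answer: 1451718223442441889038/60159019644479978040717525 - 7116435060635101292*I*√29/60159019644479978040717525 ≈ 2.4131e-5 - 6.3703e-7*I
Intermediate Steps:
Z = I*√29 (Z = √(-164 + 135) = √(-29) = I*√29 ≈ 5.3852*I)
f(H) = H + H² + I*H*√29 (f(H) = (H² + (I*√29)*H) + H = (H² + I*H*√29) + H = H + H² + I*H*√29)
1/((P(-110, 109)/(-7046) + 25913/(-26573)) + f(203)) = 1/((69/(-7046) + 25913/(-26573)) + 203*(1 + 203 + I*√29)) = 1/((69*(-1/7046) + 25913*(-1/26573)) + 203*(204 + I*√29)) = 1/((-69/7046 - 25913/26573) + (41412 + 203*I*√29)) = 1/(-184416535/187233358 + (41412 + 203*I*√29)) = 1/(7753523404961/187233358 + 203*I*√29)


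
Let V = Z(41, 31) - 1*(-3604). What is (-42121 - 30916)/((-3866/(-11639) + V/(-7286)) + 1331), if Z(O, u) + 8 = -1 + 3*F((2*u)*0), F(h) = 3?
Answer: -3096832853449/56428677647 ≈ -54.880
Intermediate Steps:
Z(O, u) = 0 (Z(O, u) = -8 + (-1 + 3*3) = -8 + (-1 + 9) = -8 + 8 = 0)
V = 3604 (V = 0 - 1*(-3604) = 0 + 3604 = 3604)
(-42121 - 30916)/((-3866/(-11639) + V/(-7286)) + 1331) = (-42121 - 30916)/((-3866/(-11639) + 3604/(-7286)) + 1331) = -73037/((-3866*(-1/11639) + 3604*(-1/7286)) + 1331) = -73037/((3866/11639 - 1802/3643) + 1331) = -73037/(-6889640/42400877 + 1331) = -73037/56428677647/42400877 = -73037*42400877/56428677647 = -3096832853449/56428677647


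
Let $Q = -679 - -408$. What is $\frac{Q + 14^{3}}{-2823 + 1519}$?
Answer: $- \frac{2473}{1304} \approx -1.8965$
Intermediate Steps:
$Q = -271$ ($Q = -679 + 408 = -271$)
$\frac{Q + 14^{3}}{-2823 + 1519} = \frac{-271 + 14^{3}}{-2823 + 1519} = \frac{-271 + 2744}{-1304} = 2473 \left(- \frac{1}{1304}\right) = - \frac{2473}{1304}$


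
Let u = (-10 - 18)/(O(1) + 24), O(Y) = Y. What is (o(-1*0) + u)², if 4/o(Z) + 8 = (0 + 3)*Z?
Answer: 6561/2500 ≈ 2.6244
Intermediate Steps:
o(Z) = 4/(-8 + 3*Z) (o(Z) = 4/(-8 + (0 + 3)*Z) = 4/(-8 + 3*Z))
u = -28/25 (u = (-10 - 18)/(1 + 24) = -28/25 ≈ -1.1200)
(o(-1*0) + u)² = (4/(-8 + 3*(-1*0)) - 28/25)² = (4/(-8 + 3*0) - 28/25)² = (4/(-8 + 0) - 28/25)² = (4/(-8) - 28/25)² = (4*(-⅛) - 28/25)² = (-½ - 28/25)² = (-81/50)² = 6561/2500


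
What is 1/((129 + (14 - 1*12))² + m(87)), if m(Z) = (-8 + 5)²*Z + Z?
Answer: 1/18031 ≈ 5.5460e-5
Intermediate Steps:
m(Z) = 10*Z (m(Z) = (-3)²*Z + Z = 9*Z + Z = 10*Z)
1/((129 + (14 - 1*12))² + m(87)) = 1/((129 + (14 - 1*12))² + 10*87) = 1/((129 + (14 - 12))² + 870) = 1/((129 + 2)² + 870) = 1/(131² + 870) = 1/(17161 + 870) = 1/18031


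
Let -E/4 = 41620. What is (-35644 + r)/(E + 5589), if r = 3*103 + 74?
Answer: 35261/160891 ≈ 0.21916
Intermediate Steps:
E = -166480 (E = -4*41620 = -166480)
r = 383 (r = 309 + 74 = 383)
(-35644 + r)/(E + 5589) = (-35644 + 383)/(-166480 + 5589) = -35261/(-160891) = -35261*(-1/160891) = 35261/160891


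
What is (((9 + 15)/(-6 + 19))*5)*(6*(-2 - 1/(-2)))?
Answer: -1080/13 ≈ -83.077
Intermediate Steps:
(((9 + 15)/(-6 + 19))*5)*(6*(-2 - 1/(-2))) = ((24/13)*5)*(6*(-2 - 1*(-½))) = ((24*(1/13))*5)*(6*(-2 + ½)) = ((24/13)*5)*(6*(-3/2)) = (120/13)*(-9) = -1080/13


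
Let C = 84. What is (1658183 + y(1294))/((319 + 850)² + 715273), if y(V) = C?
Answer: 1658267/2081834 ≈ 0.79654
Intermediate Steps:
y(V) = 84
(1658183 + y(1294))/((319 + 850)² + 715273) = (1658183 + 84)/((319 + 850)² + 715273) = 1658267/(1169² + 715273) = 1658267/(1366561 + 715273) = 1658267/2081834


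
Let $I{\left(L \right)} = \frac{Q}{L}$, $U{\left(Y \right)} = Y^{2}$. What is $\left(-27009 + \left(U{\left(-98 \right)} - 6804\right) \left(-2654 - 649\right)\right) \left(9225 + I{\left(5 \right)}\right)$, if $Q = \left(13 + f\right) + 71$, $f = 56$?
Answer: $-85825359477$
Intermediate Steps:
$Q = 140$ ($Q = \left(13 + 56\right) + 71 = 69 + 71 = 140$)
$I{\left(L \right)} = \frac{140}{L}$
$\left(-27009 + \left(U{\left(-98 \right)} - 6804\right) \left(-2654 - 649\right)\right) \left(9225 + I{\left(5 \right)}\right) = \left(-27009 + \left(\left(-98\right)^{2} - 6804\right) \left(-2654 - 649\right)\right) \left(9225 + \frac{140}{5}\right) = \left(-27009 + \left(9604 - 6804\right) \left(-3303\right)\right) \left(9225 + 140 \cdot \frac{1}{5}\right) = \left(-27009 + 2800 \left(-3303\right)\right) \left(9225 + 28\right) = \left(-27009 - 9248400\right) 9253 = \left(-9275409\right) 9253 = -85825359477$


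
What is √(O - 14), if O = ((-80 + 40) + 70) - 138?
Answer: I*√122 ≈ 11.045*I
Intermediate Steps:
O = -108 (O = (-40 + 70) - 138 = 30 - 138 = -108)
√(O - 14) = √(-108 - 14) = √(-122) = I*√122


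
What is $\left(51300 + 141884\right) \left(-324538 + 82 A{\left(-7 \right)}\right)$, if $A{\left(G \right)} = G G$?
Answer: $-61919335680$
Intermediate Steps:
$A{\left(G \right)} = G^{2}$
$\left(51300 + 141884\right) \left(-324538 + 82 A{\left(-7 \right)}\right) = \left(51300 + 141884\right) \left(-324538 + 82 \left(-7\right)^{2}\right) = 193184 \left(-324538 + 82 \cdot 49\right) = 193184 \left(-324538 + 4018\right) = 193184 \left(-320520\right) = -61919335680$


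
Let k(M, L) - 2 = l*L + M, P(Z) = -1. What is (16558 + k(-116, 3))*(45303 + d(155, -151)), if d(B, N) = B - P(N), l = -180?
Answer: 722979936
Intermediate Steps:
d(B, N) = 1 + B (d(B, N) = B - 1*(-1) = B + 1 = 1 + B)
k(M, L) = 2 + M - 180*L (k(M, L) = 2 + (-180*L + M) = 2 + (M - 180*L) = 2 + M - 180*L)
(16558 + k(-116, 3))*(45303 + d(155, -151)) = (16558 + (2 - 116 - 180*3))*(45303 + (1 + 155)) = (16558 + (2 - 116 - 540))*(45303 + 156) = (16558 - 654)*45459 = 15904*45459 = 722979936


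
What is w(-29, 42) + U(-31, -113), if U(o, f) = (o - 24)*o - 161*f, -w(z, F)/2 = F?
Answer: 19814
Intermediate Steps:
w(z, F) = -2*F
U(o, f) = -161*f + o*(-24 + o) (U(o, f) = (-24 + o)*o - 161*f = o*(-24 + o) - 161*f = -161*f + o*(-24 + o))
w(-29, 42) + U(-31, -113) = -2*42 + ((-31)² - 161*(-113) - 24*(-31)) = -84 + (961 + 18193 + 744) = -84 + 19898 = 19814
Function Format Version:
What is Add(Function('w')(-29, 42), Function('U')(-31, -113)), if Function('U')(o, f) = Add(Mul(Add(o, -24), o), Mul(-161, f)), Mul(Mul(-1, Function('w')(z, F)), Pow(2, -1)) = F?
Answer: 19814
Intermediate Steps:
Function('w')(z, F) = Mul(-2, F)
Function('U')(o, f) = Add(Mul(-161, f), Mul(o, Add(-24, o))) (Function('U')(o, f) = Add(Mul(Add(-24, o), o), Mul(-161, f)) = Add(Mul(o, Add(-24, o)), Mul(-161, f)) = Add(Mul(-161, f), Mul(o, Add(-24, o))))
Add(Function('w')(-29, 42), Function('U')(-31, -113)) = Add(Mul(-2, 42), Add(Pow(-31, 2), Mul(-161, -113), Mul(-24, -31))) = Add(-84, Add(961, 18193, 744)) = Add(-84, 19898) = 19814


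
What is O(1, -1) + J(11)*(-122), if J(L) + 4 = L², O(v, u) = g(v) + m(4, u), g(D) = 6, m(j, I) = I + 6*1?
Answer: -14263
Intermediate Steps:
m(j, I) = 6 + I (m(j, I) = I + 6 = 6 + I)
O(v, u) = 12 + u (O(v, u) = 6 + (6 + u) = 12 + u)
J(L) = -4 + L²
O(1, -1) + J(11)*(-122) = (12 - 1) + (-4 + 11²)*(-122) = 11 + (-4 + 121)*(-122) = 11 + 117*(-122) = 11 - 14274 = -14263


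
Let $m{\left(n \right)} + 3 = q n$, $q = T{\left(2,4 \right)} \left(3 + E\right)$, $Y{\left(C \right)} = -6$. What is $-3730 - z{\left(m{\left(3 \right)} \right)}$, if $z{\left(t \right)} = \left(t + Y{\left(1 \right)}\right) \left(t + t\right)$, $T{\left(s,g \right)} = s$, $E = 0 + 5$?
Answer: $-7240$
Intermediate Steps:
$E = 5$
$q = 16$ ($q = 2 \left(3 + 5\right) = 2 \cdot 8 = 16$)
$m{\left(n \right)} = -3 + 16 n$
$z{\left(t \right)} = 2 t \left(-6 + t\right)$ ($z{\left(t \right)} = \left(t - 6\right) \left(t + t\right) = \left(-6 + t\right) 2 t = 2 t \left(-6 + t\right)$)
$-3730 - z{\left(m{\left(3 \right)} \right)} = -3730 - 2 \left(-3 + 16 \cdot 3\right) \left(-6 + \left(-3 + 16 \cdot 3\right)\right) = -3730 - 2 \left(-3 + 48\right) \left(-6 + \left(-3 + 48\right)\right) = -3730 - 2 \cdot 45 \left(-6 + 45\right) = -3730 - 2 \cdot 45 \cdot 39 = -3730 - 3510 = -7240$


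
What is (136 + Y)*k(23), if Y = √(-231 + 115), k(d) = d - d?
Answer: 0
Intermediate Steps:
k(d) = 0
Y = 2*I*√29 (Y = √(-116) = 2*I*√29 ≈ 10.77*I)
(136 + Y)*k(23) = (136 + 2*I*√29)*0 = 0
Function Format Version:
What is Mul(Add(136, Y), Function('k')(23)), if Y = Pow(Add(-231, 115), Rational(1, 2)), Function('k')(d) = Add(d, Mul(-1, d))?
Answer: 0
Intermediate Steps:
Function('k')(d) = 0
Y = Mul(2, I, Pow(29, Rational(1, 2))) (Y = Pow(-116, Rational(1, 2)) = Mul(2, I, Pow(29, Rational(1, 2))) ≈ Mul(10.770, I))
Mul(Add(136, Y), Function('k')(23)) = Mul(Add(136, Mul(2, I, Pow(29, Rational(1, 2)))), 0) = 0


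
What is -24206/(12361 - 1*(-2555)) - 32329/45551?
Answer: -72037585/30883578 ≈ -2.3326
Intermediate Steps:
-24206/(12361 - 1*(-2555)) - 32329/45551 = -24206/(12361 + 2555) - 32329*1/45551 = -24206/14916 - 2939/4141 = -24206*1/14916 - 2939/4141 = -12103/7458 - 2939/4141 = -72037585/30883578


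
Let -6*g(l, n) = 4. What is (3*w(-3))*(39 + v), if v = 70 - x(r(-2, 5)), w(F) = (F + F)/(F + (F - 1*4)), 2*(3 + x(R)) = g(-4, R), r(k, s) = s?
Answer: 1011/5 ≈ 202.20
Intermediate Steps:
g(l, n) = -2/3 (g(l, n) = -1/6*4 = -2/3)
x(R) = -10/3 (x(R) = -3 + (1/2)*(-2/3) = -3 - 1/3 = -10/3)
w(F) = 2*F/(-4 + 2*F) (w(F) = (2*F)/(F + (F - 4)) = (2*F)/(F + (-4 + F)) = (2*F)/(-4 + 2*F) = 2*F/(-4 + 2*F))
v = 220/3 (v = 70 - 1*(-10/3) = 70 + 10/3 = 220/3 ≈ 73.333)
(3*w(-3))*(39 + v) = (3*(-3/(-2 - 3)))*(39 + 220/3) = (3*(-3/(-5)))*(337/3) = (3*(-3*(-1/5)))*(337/3) = (3*(3/5))*(337/3) = (9/5)*(337/3) = 1011/5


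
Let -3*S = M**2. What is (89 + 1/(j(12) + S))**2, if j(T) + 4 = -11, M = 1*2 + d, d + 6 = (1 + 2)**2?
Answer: 38775529/4900 ≈ 7913.4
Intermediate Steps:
d = 3 (d = -6 + (1 + 2)**2 = -6 + 3**2 = -6 + 9 = 3)
M = 5 (M = 1*2 + 3 = 2 + 3 = 5)
j(T) = -15 (j(T) = -4 - 11 = -15)
S = -25/3 (S = -1/3*5**2 = -1/3*25 = -25/3 ≈ -8.3333)
(89 + 1/(j(12) + S))**2 = (89 + 1/(-15 - 25/3))**2 = (89 + 1/(-70/3))**2 = (89 - 3/70)**2 = (6227/70)**2 = 38775529/4900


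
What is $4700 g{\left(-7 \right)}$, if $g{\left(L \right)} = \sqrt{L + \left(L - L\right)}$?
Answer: $4700 i \sqrt{7} \approx 12435.0 i$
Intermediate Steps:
$g{\left(L \right)} = \sqrt{L}$ ($g{\left(L \right)} = \sqrt{L + 0} = \sqrt{L}$)
$4700 g{\left(-7 \right)} = 4700 \sqrt{-7} = 4700 i \sqrt{7}$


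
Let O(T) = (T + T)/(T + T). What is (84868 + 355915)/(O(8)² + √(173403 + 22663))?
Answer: -440783/196065 + 440783*√196066/196065 ≈ 993.22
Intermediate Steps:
O(T) = 1 (O(T) = (2*T)/((2*T)) = (2*T)*(1/(2*T)) = 1)
(84868 + 355915)/(O(8)² + √(173403 + 22663)) = (84868 + 355915)/(1² + √(173403 + 22663)) = 440783/(1 + √196066)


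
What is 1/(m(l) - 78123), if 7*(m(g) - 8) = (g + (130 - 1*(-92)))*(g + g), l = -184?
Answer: -7/560789 ≈ -1.2482e-5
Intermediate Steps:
m(g) = 8 + 2*g*(222 + g)/7 (m(g) = 8 + ((g + (130 - 1*(-92)))*(g + g))/7 = 8 + ((g + (130 + 92))*(2*g))/7 = 8 + ((g + 222)*(2*g))/7 = 8 + ((222 + g)*(2*g))/7 = 8 + (2*g*(222 + g))/7 = 8 + 2*g*(222 + g)/7)
1/(m(l) - 78123) = 1/((8 + (2/7)*(-184)² + (444/7)*(-184)) - 78123) = 1/((8 + (2/7)*33856 - 81696/7) - 78123) = 1/((8 + 67712/7 - 81696/7) - 78123) = 1/(-13928/7 - 78123) = 1/(-560789/7) = -7/560789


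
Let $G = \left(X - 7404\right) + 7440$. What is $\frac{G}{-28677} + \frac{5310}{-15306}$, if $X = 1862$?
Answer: $- \frac{30220943}{73155027} \approx -0.41311$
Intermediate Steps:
$G = 1898$ ($G = \left(1862 - 7404\right) + 7440 = -5542 + 7440 = 1898$)
$\frac{G}{-28677} + \frac{5310}{-15306} = \frac{1898}{-28677} + \frac{5310}{-15306} = 1898 \left(- \frac{1}{28677}\right) + 5310 \left(- \frac{1}{15306}\right) = - \frac{1898}{28677} - \frac{885}{2551} = - \frac{30220943}{73155027}$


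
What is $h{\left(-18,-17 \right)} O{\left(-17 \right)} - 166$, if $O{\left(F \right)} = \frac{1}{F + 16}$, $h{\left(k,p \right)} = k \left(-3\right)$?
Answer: $-220$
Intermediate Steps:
$h{\left(k,p \right)} = - 3 k$
$O{\left(F \right)} = \frac{1}{16 + F}$
$h{\left(-18,-17 \right)} O{\left(-17 \right)} - 166 = \frac{\left(-3\right) \left(-18\right)}{16 - 17} - 166 = \frac{54}{-1} - 166 = 54 \left(-1\right) - 166 = -54 - 166 = -220$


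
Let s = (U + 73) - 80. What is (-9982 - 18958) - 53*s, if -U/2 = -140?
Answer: -43409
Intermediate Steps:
U = 280 (U = -2*(-140) = 280)
s = 273 (s = (280 + 73) - 80 = 353 - 80 = 273)
(-9982 - 18958) - 53*s = (-9982 - 18958) - 53*273 = -28940 - 14469 = -43409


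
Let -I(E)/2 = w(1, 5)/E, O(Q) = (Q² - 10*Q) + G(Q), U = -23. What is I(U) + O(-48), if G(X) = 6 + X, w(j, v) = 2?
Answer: 63070/23 ≈ 2742.2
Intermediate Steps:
O(Q) = 6 + Q² - 9*Q (O(Q) = (Q² - 10*Q) + (6 + Q) = 6 + Q² - 9*Q)
I(E) = -4/E
I(U) + O(-48) = -4/(-23) + (6 + (-48)² - 9*(-48)) = -4*(-1/23) + (6 + 2304 + 432) = 4/23 + 2742 = 63070/23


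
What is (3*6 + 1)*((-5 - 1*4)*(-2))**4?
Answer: 1994544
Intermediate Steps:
(3*6 + 1)*((-5 - 1*4)*(-2))**4 = (18 + 1)*((-5 - 4)*(-2))**4 = 19*(-9*(-2))**4 = 19*18**4 = 19*104976 = 1994544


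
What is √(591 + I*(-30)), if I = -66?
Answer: √2571 ≈ 50.705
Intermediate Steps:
√(591 + I*(-30)) = √(591 - 66*(-30)) = √(591 + 1980) = √2571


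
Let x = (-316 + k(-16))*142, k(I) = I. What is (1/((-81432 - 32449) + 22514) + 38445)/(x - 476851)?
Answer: -3512604314/47875851165 ≈ -0.073369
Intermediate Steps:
x = -47144 (x = (-316 - 16)*142 = -332*142 = -47144)
(1/((-81432 - 32449) + 22514) + 38445)/(x - 476851) = (1/((-81432 - 32449) + 22514) + 38445)/(-47144 - 476851) = (1/(-113881 + 22514) + 38445)/(-523995) = (1/(-91367) + 38445)*(-1/523995) = (-1/91367 + 38445)*(-1/523995) = (3512604314/91367)*(-1/523995) = -3512604314/47875851165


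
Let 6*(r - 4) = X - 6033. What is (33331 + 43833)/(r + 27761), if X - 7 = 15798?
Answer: 231492/88181 ≈ 2.6252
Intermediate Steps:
X = 15805 (X = 7 + 15798 = 15805)
r = 4898/3 (r = 4 + (15805 - 6033)/6 = 4 + (⅙)*9772 = 4 + 4886/3 = 4898/3 ≈ 1632.7)
(33331 + 43833)/(r + 27761) = (33331 + 43833)/(4898/3 + 27761) = 77164/(88181/3) = 77164*(3/88181) = 231492/88181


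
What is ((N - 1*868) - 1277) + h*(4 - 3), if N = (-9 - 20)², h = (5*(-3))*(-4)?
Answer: -1244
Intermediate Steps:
h = 60 (h = -15*(-4) = 60)
N = 841 (N = (-29)² = 841)
((N - 1*868) - 1277) + h*(4 - 3) = ((841 - 1*868) - 1277) + 60*(4 - 3) = ((841 - 868) - 1277) + 60*1 = (-27 - 1277) + 60 = -1304 + 60 = -1244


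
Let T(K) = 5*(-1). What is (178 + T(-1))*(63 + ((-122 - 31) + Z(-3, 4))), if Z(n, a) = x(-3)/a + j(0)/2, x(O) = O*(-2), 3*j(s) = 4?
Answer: -91171/6 ≈ -15195.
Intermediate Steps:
j(s) = 4/3 (j(s) = (⅓)*4 = 4/3)
x(O) = -2*O
Z(n, a) = ⅔ + 6/a (Z(n, a) = (-2*(-3))/a + (4/3)/2 = 6/a + (4/3)*(½) = 6/a + ⅔ = ⅔ + 6/a)
T(K) = -5
(178 + T(-1))*(63 + ((-122 - 31) + Z(-3, 4))) = (178 - 5)*(63 + ((-122 - 31) + (⅔ + 6/4))) = 173*(63 + (-153 + (⅔ + 6*(¼)))) = 173*(63 + (-153 + (⅔ + 3/2))) = 173*(63 + (-153 + 13/6)) = 173*(63 - 905/6) = 173*(-527/6) = -91171/6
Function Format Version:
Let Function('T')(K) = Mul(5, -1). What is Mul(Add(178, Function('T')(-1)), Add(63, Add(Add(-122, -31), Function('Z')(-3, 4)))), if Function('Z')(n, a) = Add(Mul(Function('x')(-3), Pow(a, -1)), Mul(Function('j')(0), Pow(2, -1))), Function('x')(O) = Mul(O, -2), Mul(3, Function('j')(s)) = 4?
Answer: Rational(-91171, 6) ≈ -15195.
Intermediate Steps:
Function('j')(s) = Rational(4, 3) (Function('j')(s) = Mul(Rational(1, 3), 4) = Rational(4, 3))
Function('x')(O) = Mul(-2, O)
Function('Z')(n, a) = Add(Rational(2, 3), Mul(6, Pow(a, -1))) (Function('Z')(n, a) = Add(Mul(Mul(-2, -3), Pow(a, -1)), Mul(Rational(4, 3), Pow(2, -1))) = Add(Mul(6, Pow(a, -1)), Mul(Rational(4, 3), Rational(1, 2))) = Add(Mul(6, Pow(a, -1)), Rational(2, 3)) = Add(Rational(2, 3), Mul(6, Pow(a, -1))))
Function('T')(K) = -5
Mul(Add(178, Function('T')(-1)), Add(63, Add(Add(-122, -31), Function('Z')(-3, 4)))) = Mul(Add(178, -5), Add(63, Add(Add(-122, -31), Add(Rational(2, 3), Mul(6, Pow(4, -1)))))) = Mul(173, Add(63, Add(-153, Add(Rational(2, 3), Mul(6, Rational(1, 4)))))) = Mul(173, Add(63, Add(-153, Add(Rational(2, 3), Rational(3, 2))))) = Mul(173, Add(63, Add(-153, Rational(13, 6)))) = Mul(173, Add(63, Rational(-905, 6))) = Mul(173, Rational(-527, 6)) = Rational(-91171, 6)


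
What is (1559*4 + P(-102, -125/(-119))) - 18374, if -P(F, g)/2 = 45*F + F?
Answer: -2754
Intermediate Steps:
P(F, g) = -92*F (P(F, g) = -2*(45*F + F) = -92*F)
(1559*4 + P(-102, -125/(-119))) - 18374 = (1559*4 - 92*(-102)) - 18374 = (6236 + 9384) - 18374 = 15620 - 18374 = -2754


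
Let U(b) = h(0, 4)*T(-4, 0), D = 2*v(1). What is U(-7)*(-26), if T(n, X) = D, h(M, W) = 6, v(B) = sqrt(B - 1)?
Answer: 0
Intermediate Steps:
v(B) = sqrt(-1 + B)
D = 0 (D = 2*sqrt(-1 + 1) = 2*sqrt(0) = 2*0 = 0)
T(n, X) = 0
U(b) = 0 (U(b) = 6*0 = 0)
U(-7)*(-26) = 0*(-26) = 0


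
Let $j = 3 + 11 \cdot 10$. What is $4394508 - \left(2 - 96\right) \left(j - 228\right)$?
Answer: $4383698$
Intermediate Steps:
$j = 113$ ($j = 3 + 110 = 113$)
$4394508 - \left(2 - 96\right) \left(j - 228\right) = 4394508 - \left(2 - 96\right) \left(113 - 228\right) = 4394508 - \left(2 - 96\right) \left(-115\right) = 4394508 - \left(-94\right) \left(-115\right) = 4394508 - 10810 = 4383698$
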